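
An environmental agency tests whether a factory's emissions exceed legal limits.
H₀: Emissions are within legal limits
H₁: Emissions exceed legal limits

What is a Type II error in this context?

A Type I error (probability α) occurs when we reject a true H₀.
A Type II error (probability β) occurs when we fail to reject a false H₀.

Answer: Failing to cite a factory whose emissions actually exceed the limit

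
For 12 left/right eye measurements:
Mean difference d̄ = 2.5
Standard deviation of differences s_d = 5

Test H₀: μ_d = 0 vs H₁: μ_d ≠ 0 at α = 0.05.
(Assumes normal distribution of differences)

Answer: t = 1.7320, fail to reject H₀

Derivation:
df = n - 1 = 11
SE = s_d/√n = 5/√12 = 1.4434
t = d̄/SE = 2.5/1.4434 = 1.7320
Critical value: t_{0.025,11} = ±2.201
p-value ≈ 0.1112
Decision: fail to reject H₀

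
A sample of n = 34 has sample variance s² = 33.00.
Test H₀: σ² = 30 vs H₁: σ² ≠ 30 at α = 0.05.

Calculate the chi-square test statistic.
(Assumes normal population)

Answer: χ² = 36.3000, fail to reject H₀

Derivation:
df = n - 1 = 33
χ² = (n-1)s²/σ₀² = 33×33.00/30 = 36.3000
Critical values: χ²_{0.975,33} = 19.047, χ²_{0.025,33} = 50.725
Rejection region: χ² < 19.047 or χ² > 50.725
Decision: fail to reject H₀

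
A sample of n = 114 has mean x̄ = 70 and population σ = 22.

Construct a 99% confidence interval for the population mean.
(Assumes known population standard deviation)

Confidence level: 99%, α = 0.01
z_0.005 = 2.576
SE = σ/√n = 22/√114 = 2.0605
Margin of error = 2.576 × 2.0605 = 5.3078
CI: x̄ ± margin = 70 ± 5.3078
CI: (64.6922, 75.3078)

Answer: (64.6922, 75.3078)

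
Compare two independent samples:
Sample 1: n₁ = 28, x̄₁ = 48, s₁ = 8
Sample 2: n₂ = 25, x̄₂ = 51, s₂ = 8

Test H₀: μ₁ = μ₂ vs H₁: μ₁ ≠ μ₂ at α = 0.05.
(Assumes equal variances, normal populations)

Pooled variance: s²_p = [27×8² + 24×8²]/(51) = 64.0000
s_p = 8.0000
SE = s_p×√(1/n₁ + 1/n₂) = 8.0000×√(1/28 + 1/25) = 2.2013
t = (x̄₁ - x̄₂)/SE = (48 - 51)/2.2013 = -1.3628
df = 51, t-critical = ±2.008
Decision: fail to reject H₀

Answer: t = -1.3628, fail to reject H₀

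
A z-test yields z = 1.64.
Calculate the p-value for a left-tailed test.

Answer: p-value ≈ 0.9495

Derivation:
For z = 1.64:
p = P(Z < 1.64) = Φ(1.64) = 0.9495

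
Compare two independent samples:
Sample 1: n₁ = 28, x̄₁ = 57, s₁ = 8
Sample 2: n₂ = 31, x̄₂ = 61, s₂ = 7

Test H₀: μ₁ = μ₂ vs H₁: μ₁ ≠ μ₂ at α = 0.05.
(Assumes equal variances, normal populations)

Answer: t = -2.0483, reject H₀

Derivation:
Pooled variance: s²_p = [27×8² + 30×7²]/(57) = 56.1053
s_p = 7.4903
SE = s_p×√(1/n₁ + 1/n₂) = 7.4903×√(1/28 + 1/31) = 1.9528
t = (x̄₁ - x̄₂)/SE = (57 - 61)/1.9528 = -2.0483
df = 57, t-critical = ±2.002
Decision: reject H₀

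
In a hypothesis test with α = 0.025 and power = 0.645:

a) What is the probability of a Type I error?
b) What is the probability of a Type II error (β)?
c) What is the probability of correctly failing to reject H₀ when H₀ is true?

a) Type I error probability = α = 0.025
b) Power = P(reject H₀ | H₁ true) = 1 - β = 0.645, so Type II error probability = β = 1 - Power = 0.355
c) P(fail to reject H₀ | H₀ true) = 1 - α = 0.975

Answer: a) 0.025, b) 0.355, c) 0.975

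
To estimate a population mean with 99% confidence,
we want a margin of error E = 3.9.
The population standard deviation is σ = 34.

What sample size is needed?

Answer: n = 505

Derivation:
z_0.005 = 2.576
n = (z×σ/E)² = (2.576×34/3.9)²
n = 504.3364
Round up: n = 505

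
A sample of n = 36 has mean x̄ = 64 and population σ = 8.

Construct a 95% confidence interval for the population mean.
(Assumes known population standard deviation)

Confidence level: 95%, α = 0.05
z_0.025 = 1.960
SE = σ/√n = 8/√36 = 1.3333
Margin of error = 1.960 × 1.3333 = 2.6133
CI: x̄ ± margin = 64 ± 2.6133
CI: (61.3867, 66.6133)

Answer: (61.3867, 66.6133)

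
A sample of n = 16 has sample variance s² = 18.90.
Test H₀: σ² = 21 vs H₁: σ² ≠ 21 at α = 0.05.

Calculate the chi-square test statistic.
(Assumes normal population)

Answer: χ² = 13.5000, fail to reject H₀

Derivation:
df = n - 1 = 15
χ² = (n-1)s²/σ₀² = 15×18.90/21 = 13.5000
Critical values: χ²_{0.975,15} = 6.262, χ²_{0.025,15} = 27.488
Rejection region: χ² < 6.262 or χ² > 27.488
Decision: fail to reject H₀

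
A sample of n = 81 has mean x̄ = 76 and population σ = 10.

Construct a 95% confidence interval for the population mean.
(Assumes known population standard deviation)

Confidence level: 95%, α = 0.05
z_0.025 = 1.960
SE = σ/√n = 10/√81 = 1.1111
Margin of error = 1.960 × 1.1111 = 2.1778
CI: x̄ ± margin = 76 ± 2.1778
CI: (73.8222, 78.1778)

Answer: (73.8222, 78.1778)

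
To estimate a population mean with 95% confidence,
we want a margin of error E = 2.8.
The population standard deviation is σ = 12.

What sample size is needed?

Answer: n = 71

Derivation:
z_0.025 = 1.960
n = (z×σ/E)² = (1.960×12/2.8)²
n = 70.5600
Round up: n = 71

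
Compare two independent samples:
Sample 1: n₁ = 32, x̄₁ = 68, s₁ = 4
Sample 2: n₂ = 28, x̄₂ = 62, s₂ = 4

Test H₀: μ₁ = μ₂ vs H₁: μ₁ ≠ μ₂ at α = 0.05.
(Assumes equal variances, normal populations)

Pooled variance: s²_p = [31×4² + 27×4²]/(58) = 16.0000
s_p = 4.0000
SE = s_p×√(1/n₁ + 1/n₂) = 4.0000×√(1/32 + 1/28) = 1.0351
t = (x̄₁ - x̄₂)/SE = (68 - 62)/1.0351 = 5.7965
df = 58, t-critical = ±2.002
Decision: reject H₀

Answer: t = 5.7965, reject H₀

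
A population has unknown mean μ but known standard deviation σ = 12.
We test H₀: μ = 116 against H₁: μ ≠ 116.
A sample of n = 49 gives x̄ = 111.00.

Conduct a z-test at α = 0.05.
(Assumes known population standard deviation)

Standard error: SE = σ/√n = 12/√49 = 1.7143
z-statistic: z = (x̄ - μ₀)/SE = (111.00 - 116)/1.7143 = -2.9166
Critical value: ±1.960
p-value = 0.0035
Decision: reject H₀

Answer: z = -2.9166, reject H₀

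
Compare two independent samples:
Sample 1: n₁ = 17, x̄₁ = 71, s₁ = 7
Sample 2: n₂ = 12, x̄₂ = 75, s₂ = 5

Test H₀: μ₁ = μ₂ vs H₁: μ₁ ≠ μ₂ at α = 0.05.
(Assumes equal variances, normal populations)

Answer: t = -1.6940, fail to reject H₀

Derivation:
Pooled variance: s²_p = [16×7² + 11×5²]/(27) = 39.2222
s_p = 6.2628
SE = s_p×√(1/n₁ + 1/n₂) = 6.2628×√(1/17 + 1/12) = 2.3613
t = (x̄₁ - x̄₂)/SE = (71 - 75)/2.3613 = -1.6940
df = 27, t-critical = ±2.052
Decision: fail to reject H₀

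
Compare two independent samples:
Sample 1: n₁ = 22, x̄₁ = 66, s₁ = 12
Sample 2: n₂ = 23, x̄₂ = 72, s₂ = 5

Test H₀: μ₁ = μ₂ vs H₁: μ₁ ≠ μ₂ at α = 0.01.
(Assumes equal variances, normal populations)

Pooled variance: s²_p = [21×12² + 22×5²]/(43) = 83.1163
s_p = 9.1168
SE = s_p×√(1/n₁ + 1/n₂) = 9.1168×√(1/22 + 1/23) = 2.7188
t = (x̄₁ - x̄₂)/SE = (66 - 72)/2.7188 = -2.2069
df = 43, t-critical = ±2.695
Decision: fail to reject H₀

Answer: t = -2.2069, fail to reject H₀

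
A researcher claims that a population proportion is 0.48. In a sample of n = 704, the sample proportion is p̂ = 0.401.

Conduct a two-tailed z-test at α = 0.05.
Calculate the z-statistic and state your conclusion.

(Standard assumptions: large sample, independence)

H₀: p = 0.48, H₁: p ≠ 0.48
Standard error: SE = √(p₀(1-p₀)/n) = √(0.48×0.52/704) = 0.018829
z-statistic: z = (p̂ - p₀)/SE = (0.401 - 0.48)/0.018829 = -4.1957
Critical value: z_0.025 = ±1.960
p-value < 0.0001
Decision: reject H₀ at α = 0.05

Answer: z = -4.1957, reject H₀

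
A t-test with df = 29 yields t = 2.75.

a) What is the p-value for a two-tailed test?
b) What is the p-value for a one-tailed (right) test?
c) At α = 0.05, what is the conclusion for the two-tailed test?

Answer: a) 0.0102, b) 0.0051, c) reject H₀

Derivation:
Using t-distribution with df = 29:
a) Two-tailed: p = 2×P(T > 2.75) = 0.0102
b) One-tailed: p = P(T > 2.75) = 0.0051
c) 0.0102 < 0.05, reject H₀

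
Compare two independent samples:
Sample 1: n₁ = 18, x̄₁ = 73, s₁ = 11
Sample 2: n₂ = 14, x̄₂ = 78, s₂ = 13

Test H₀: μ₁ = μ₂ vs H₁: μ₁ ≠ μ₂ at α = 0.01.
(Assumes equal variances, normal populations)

Answer: t = -1.1783, fail to reject H₀

Derivation:
Pooled variance: s²_p = [17×11² + 13×13²]/(30) = 141.8000
s_p = 11.9080
SE = s_p×√(1/n₁ + 1/n₂) = 11.9080×√(1/18 + 1/14) = 4.2434
t = (x̄₁ - x̄₂)/SE = (73 - 78)/4.2434 = -1.1783
df = 30, t-critical = ±2.750
Decision: fail to reject H₀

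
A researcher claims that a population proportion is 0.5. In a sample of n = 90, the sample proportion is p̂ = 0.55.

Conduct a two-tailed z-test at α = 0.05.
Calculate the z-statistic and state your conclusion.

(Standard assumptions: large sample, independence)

Answer: z = 0.9487, fail to reject H₀

Derivation:
H₀: p = 0.5, H₁: p ≠ 0.5
Standard error: SE = √(p₀(1-p₀)/n) = √(0.5×0.5/90) = 0.052705
z-statistic: z = (p̂ - p₀)/SE = (0.55 - 0.5)/0.052705 = 0.9487
Critical value: z_0.025 = ±1.960
p-value = 0.3428
Decision: fail to reject H₀ at α = 0.05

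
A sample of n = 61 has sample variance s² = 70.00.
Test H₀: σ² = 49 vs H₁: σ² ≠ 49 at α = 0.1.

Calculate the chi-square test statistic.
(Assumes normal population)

df = n - 1 = 60
χ² = (n-1)s²/σ₀² = 60×70.00/49 = 85.7143
Critical values: χ²_{0.95,60} = 43.188, χ²_{0.05,60} = 79.082
Rejection region: χ² < 43.188 or χ² > 79.082
Decision: reject H₀

Answer: χ² = 85.7143, reject H₀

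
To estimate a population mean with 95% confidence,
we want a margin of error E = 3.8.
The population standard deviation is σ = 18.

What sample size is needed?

Answer: n = 87

Derivation:
z_0.025 = 1.960
n = (z×σ/E)² = (1.960×18/3.8)²
n = 86.1966
Round up: n = 87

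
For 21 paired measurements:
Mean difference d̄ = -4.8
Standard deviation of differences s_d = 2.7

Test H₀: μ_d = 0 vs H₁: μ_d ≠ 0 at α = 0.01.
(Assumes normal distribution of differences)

Answer: t = -8.1466, reject H₀

Derivation:
df = n - 1 = 20
SE = s_d/√n = 2.7/√21 = 0.5892
t = d̄/SE = -4.8/0.5892 = -8.1466
Critical value: t_{0.005,20} = ±2.845
p-value < 0.0001
Decision: reject H₀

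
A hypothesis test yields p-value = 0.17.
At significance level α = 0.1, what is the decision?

Compare p-value to α:
0.17 ≥ 0.1
Decision: fail to reject H₀

Answer: fail to reject H₀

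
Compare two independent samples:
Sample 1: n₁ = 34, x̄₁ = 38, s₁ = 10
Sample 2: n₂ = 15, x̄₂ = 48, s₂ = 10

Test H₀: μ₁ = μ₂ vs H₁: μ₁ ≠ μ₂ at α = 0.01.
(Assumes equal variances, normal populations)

Pooled variance: s²_p = [33×10² + 14×10²]/(47) = 100.0000
s_p = 10.0000
SE = s_p×√(1/n₁ + 1/n₂) = 10.0000×√(1/34 + 1/15) = 3.0997
t = (x̄₁ - x̄₂)/SE = (38 - 48)/3.0997 = -3.2261
df = 47, t-critical = ±2.685
Decision: reject H₀

Answer: t = -3.2261, reject H₀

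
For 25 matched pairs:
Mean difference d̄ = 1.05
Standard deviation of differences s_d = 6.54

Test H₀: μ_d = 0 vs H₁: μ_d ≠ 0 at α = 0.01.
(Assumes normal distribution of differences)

Answer: t = 0.8028, fail to reject H₀

Derivation:
df = n - 1 = 24
SE = s_d/√n = 6.54/√25 = 1.3080
t = d̄/SE = 1.05/1.3080 = 0.8028
Critical value: t_{0.005,24} = ±2.797
p-value ≈ 0.4300
Decision: fail to reject H₀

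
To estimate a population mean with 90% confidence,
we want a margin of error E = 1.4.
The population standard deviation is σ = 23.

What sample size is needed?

z_0.05 = 1.645
n = (z×σ/E)² = (1.645×23/1.4)²
n = 730.3506
Round up: n = 731

Answer: n = 731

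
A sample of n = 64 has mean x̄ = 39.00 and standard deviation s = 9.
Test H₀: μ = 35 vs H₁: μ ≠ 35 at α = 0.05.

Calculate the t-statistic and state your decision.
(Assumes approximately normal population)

Answer: t = 3.5556, reject H₀

Derivation:
df = n - 1 = 63
SE = s/√n = 9/√64 = 1.1250
t = (x̄ - μ₀)/SE = (39.00 - 35)/1.1250 = 3.5556
Critical value: t_{0.025,63} = ±1.998
p-value ≈ 0.0007
Decision: reject H₀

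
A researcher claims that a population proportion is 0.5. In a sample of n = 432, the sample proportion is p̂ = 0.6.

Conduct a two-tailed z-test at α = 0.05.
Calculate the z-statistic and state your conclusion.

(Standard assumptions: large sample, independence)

H₀: p = 0.5, H₁: p ≠ 0.5
Standard error: SE = √(p₀(1-p₀)/n) = √(0.5×0.5/432) = 0.024056
z-statistic: z = (p̂ - p₀)/SE = (0.6 - 0.5)/0.024056 = 4.1570
Critical value: z_0.025 = ±1.960
p-value < 0.0001
Decision: reject H₀ at α = 0.05

Answer: z = 4.1570, reject H₀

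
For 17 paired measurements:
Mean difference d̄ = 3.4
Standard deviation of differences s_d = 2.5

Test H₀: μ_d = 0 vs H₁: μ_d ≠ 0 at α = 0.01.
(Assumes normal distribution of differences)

Answer: t = 5.6078, reject H₀

Derivation:
df = n - 1 = 16
SE = s_d/√n = 2.5/√17 = 0.6063
t = d̄/SE = 3.4/0.6063 = 5.6078
Critical value: t_{0.005,16} = ±2.921
p-value < 0.0001
Decision: reject H₀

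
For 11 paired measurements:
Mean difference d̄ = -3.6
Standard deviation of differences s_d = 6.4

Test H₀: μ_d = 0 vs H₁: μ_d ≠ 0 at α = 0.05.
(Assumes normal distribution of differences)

df = n - 1 = 10
SE = s_d/√n = 6.4/√11 = 1.9297
t = d̄/SE = -3.6/1.9297 = -1.8656
Critical value: t_{0.025,10} = ±2.228
p-value ≈ 0.0917
Decision: fail to reject H₀

Answer: t = -1.8656, fail to reject H₀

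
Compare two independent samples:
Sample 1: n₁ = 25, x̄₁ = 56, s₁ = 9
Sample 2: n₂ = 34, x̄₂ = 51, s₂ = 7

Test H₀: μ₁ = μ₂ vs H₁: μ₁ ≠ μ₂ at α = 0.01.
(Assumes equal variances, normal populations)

Pooled variance: s²_p = [24×9² + 33×7²]/(57) = 62.4737
s_p = 7.9040
SE = s_p×√(1/n₁ + 1/n₂) = 7.9040×√(1/25 + 1/34) = 2.0824
t = (x̄₁ - x̄₂)/SE = (56 - 51)/2.0824 = 2.4011
df = 57, t-critical = ±2.665
Decision: fail to reject H₀

Answer: t = 2.4011, fail to reject H₀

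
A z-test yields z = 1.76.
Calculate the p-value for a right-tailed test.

For z = 1.76:
p = P(Z > 1.76) = 1 - Φ(1.76) = 0.0392

Answer: p-value ≈ 0.0392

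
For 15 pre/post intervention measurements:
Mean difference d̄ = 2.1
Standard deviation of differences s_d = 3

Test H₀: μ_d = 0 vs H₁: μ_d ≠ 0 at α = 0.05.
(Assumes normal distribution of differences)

df = n - 1 = 14
SE = s_d/√n = 3/√15 = 0.7746
t = d̄/SE = 2.1/0.7746 = 2.7111
Critical value: t_{0.025,14} = ±2.145
p-value ≈ 0.0169
Decision: reject H₀

Answer: t = 2.7111, reject H₀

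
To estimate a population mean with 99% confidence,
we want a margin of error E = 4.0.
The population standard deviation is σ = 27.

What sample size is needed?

z_0.005 = 2.576
n = (z×σ/E)² = (2.576×27/4.0)²
n = 302.3425
Round up: n = 303

Answer: n = 303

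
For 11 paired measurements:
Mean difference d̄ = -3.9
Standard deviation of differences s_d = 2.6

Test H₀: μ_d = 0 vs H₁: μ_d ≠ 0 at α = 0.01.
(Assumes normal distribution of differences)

Answer: t = -4.9751, reject H₀

Derivation:
df = n - 1 = 10
SE = s_d/√n = 2.6/√11 = 0.7839
t = d̄/SE = -3.9/0.7839 = -4.9751
Critical value: t_{0.005,10} = ±3.169
p-value ≈ 0.0006
Decision: reject H₀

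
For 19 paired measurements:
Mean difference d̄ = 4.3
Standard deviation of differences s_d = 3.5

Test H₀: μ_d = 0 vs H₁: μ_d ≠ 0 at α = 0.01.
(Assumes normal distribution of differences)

df = n - 1 = 18
SE = s_d/√n = 3.5/√19 = 0.8030
t = d̄/SE = 4.3/0.8030 = 5.3549
Critical value: t_{0.005,18} = ±2.878
p-value < 0.0001
Decision: reject H₀

Answer: t = 5.3549, reject H₀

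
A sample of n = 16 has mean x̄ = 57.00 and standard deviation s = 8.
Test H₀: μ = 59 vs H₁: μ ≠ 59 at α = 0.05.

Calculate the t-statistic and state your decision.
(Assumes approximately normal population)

df = n - 1 = 15
SE = s/√n = 8/√16 = 2.0000
t = (x̄ - μ₀)/SE = (57.00 - 59)/2.0000 = -1.0000
Critical value: t_{0.025,15} = ±2.131
p-value ≈ 0.3332
Decision: fail to reject H₀

Answer: t = -1.0000, fail to reject H₀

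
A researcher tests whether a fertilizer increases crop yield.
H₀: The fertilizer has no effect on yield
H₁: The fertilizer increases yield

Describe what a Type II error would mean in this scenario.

Type I error: rejecting H₀ when it is actually true (false positive).
Type II error: failing to reject H₀ when H₁ is actually true (false negative).

Answer: Failing to recommend an effective fertilizer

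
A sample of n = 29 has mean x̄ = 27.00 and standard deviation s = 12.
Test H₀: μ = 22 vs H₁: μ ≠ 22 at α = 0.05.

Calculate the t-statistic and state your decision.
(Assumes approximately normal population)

df = n - 1 = 28
SE = s/√n = 12/√29 = 2.2283
t = (x̄ - μ₀)/SE = (27.00 - 22)/2.2283 = 2.2439
Critical value: t_{0.025,28} = ±2.048
p-value ≈ 0.0329
Decision: reject H₀

Answer: t = 2.2439, reject H₀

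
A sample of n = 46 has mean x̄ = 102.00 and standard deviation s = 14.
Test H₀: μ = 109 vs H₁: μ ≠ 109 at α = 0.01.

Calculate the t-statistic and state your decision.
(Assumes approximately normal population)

Answer: t = -3.3911, reject H₀

Derivation:
df = n - 1 = 45
SE = s/√n = 14/√46 = 2.0642
t = (x̄ - μ₀)/SE = (102.00 - 109)/2.0642 = -3.3911
Critical value: t_{0.005,45} = ±2.690
p-value ≈ 0.0015
Decision: reject H₀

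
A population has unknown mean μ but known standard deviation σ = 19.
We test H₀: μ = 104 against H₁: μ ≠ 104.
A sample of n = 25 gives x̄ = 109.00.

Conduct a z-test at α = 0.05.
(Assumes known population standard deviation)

Standard error: SE = σ/√n = 19/√25 = 3.8000
z-statistic: z = (x̄ - μ₀)/SE = (109.00 - 104)/3.8000 = 1.3158
Critical value: ±1.960
p-value = 0.1882
Decision: fail to reject H₀

Answer: z = 1.3158, fail to reject H₀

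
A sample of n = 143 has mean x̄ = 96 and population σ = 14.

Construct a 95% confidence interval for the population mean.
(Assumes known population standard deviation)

Answer: (93.7054, 98.2946)

Derivation:
Confidence level: 95%, α = 0.05
z_0.025 = 1.960
SE = σ/√n = 14/√143 = 1.1707
Margin of error = 1.960 × 1.1707 = 2.2946
CI: x̄ ± margin = 96 ± 2.2946
CI: (93.7054, 98.2946)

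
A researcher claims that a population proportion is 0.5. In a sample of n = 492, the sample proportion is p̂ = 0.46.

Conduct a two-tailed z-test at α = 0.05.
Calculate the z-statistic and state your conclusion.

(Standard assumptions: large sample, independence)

Answer: z = -1.7745, fail to reject H₀

Derivation:
H₀: p = 0.5, H₁: p ≠ 0.5
Standard error: SE = √(p₀(1-p₀)/n) = √(0.5×0.5/492) = 0.022542
z-statistic: z = (p̂ - p₀)/SE = (0.46 - 0.5)/0.022542 = -1.7745
Critical value: z_0.025 = ±1.960
p-value = 0.0760
Decision: fail to reject H₀ at α = 0.05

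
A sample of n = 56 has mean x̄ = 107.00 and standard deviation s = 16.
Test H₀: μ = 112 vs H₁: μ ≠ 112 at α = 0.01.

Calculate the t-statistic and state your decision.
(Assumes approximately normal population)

df = n - 1 = 55
SE = s/√n = 16/√56 = 2.1381
t = (x̄ - μ₀)/SE = (107.00 - 112)/2.1381 = -2.3385
Critical value: t_{0.005,55} = ±2.668
p-value ≈ 0.0230
Decision: fail to reject H₀

Answer: t = -2.3385, fail to reject H₀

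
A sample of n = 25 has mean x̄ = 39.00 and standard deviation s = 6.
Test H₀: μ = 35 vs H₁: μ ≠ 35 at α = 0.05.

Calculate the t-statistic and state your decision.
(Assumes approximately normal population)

df = n - 1 = 24
SE = s/√n = 6/√25 = 1.2000
t = (x̄ - μ₀)/SE = (39.00 - 35)/1.2000 = 3.3333
Critical value: t_{0.025,24} = ±2.064
p-value ≈ 0.0028
Decision: reject H₀

Answer: t = 3.3333, reject H₀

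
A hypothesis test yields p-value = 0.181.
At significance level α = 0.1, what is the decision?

Answer: fail to reject H₀

Derivation:
Compare p-value to α:
0.181 ≥ 0.1
Decision: fail to reject H₀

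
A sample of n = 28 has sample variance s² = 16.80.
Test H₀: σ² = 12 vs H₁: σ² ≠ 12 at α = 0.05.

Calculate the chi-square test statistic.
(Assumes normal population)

df = n - 1 = 27
χ² = (n-1)s²/σ₀² = 27×16.80/12 = 37.8000
Critical values: χ²_{0.975,27} = 14.573, χ²_{0.025,27} = 43.195
Rejection region: χ² < 14.573 or χ² > 43.195
Decision: fail to reject H₀

Answer: χ² = 37.8000, fail to reject H₀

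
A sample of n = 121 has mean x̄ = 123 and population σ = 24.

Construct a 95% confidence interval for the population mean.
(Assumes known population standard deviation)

Answer: (118.7237, 127.2763)

Derivation:
Confidence level: 95%, α = 0.05
z_0.025 = 1.960
SE = σ/√n = 24/√121 = 2.1818
Margin of error = 1.960 × 2.1818 = 4.2763
CI: x̄ ± margin = 123 ± 4.2763
CI: (118.7237, 127.2763)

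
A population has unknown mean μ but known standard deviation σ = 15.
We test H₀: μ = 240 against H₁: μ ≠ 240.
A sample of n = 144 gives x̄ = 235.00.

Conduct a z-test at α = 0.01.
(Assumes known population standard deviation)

Answer: z = -4.0000, reject H₀

Derivation:
Standard error: SE = σ/√n = 15/√144 = 1.2500
z-statistic: z = (x̄ - μ₀)/SE = (235.00 - 240)/1.2500 = -4.0000
Critical value: ±2.576
p-value = 0.0001
Decision: reject H₀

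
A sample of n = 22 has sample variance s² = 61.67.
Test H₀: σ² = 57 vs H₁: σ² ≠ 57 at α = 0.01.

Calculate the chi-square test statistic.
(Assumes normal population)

Answer: χ² = 22.7205, fail to reject H₀

Derivation:
df = n - 1 = 21
χ² = (n-1)s²/σ₀² = 21×61.67/57 = 22.7205
Critical values: χ²_{0.995,21} = 8.034, χ²_{0.005,21} = 41.401
Rejection region: χ² < 8.034 or χ² > 41.401
Decision: fail to reject H₀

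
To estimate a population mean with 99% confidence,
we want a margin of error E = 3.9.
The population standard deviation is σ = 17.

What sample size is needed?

Answer: n = 127

Derivation:
z_0.005 = 2.576
n = (z×σ/E)² = (2.576×17/3.9)²
n = 126.0841
Round up: n = 127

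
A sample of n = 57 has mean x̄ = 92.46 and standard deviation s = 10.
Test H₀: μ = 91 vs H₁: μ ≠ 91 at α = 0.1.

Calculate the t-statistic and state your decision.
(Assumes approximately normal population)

df = n - 1 = 56
SE = s/√n = 10/√57 = 1.3245
t = (x̄ - μ₀)/SE = (92.46 - 91)/1.3245 = 1.1023
Critical value: t_{0.05,56} = ±1.673
p-value ≈ 0.2750
Decision: fail to reject H₀

Answer: t = 1.1023, fail to reject H₀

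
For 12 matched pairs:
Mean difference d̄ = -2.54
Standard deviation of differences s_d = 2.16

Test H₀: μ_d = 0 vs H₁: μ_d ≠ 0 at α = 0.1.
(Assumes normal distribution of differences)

Answer: t = -4.0738, reject H₀

Derivation:
df = n - 1 = 11
SE = s_d/√n = 2.16/√12 = 0.6235
t = d̄/SE = -2.54/0.6235 = -4.0738
Critical value: t_{0.05,11} = ±1.796
p-value ≈ 0.0018
Decision: reject H₀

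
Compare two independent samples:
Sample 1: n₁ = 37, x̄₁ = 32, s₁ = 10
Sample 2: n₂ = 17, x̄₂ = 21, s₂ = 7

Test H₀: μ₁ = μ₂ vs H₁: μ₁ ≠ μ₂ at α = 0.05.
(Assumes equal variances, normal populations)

Pooled variance: s²_p = [36×10² + 16×7²]/(52) = 84.3077
s_p = 9.1819
SE = s_p×√(1/n₁ + 1/n₂) = 9.1819×√(1/37 + 1/17) = 2.6903
t = (x̄₁ - x̄₂)/SE = (32 - 21)/2.6903 = 4.0888
df = 52, t-critical = ±2.007
Decision: reject H₀

Answer: t = 4.0888, reject H₀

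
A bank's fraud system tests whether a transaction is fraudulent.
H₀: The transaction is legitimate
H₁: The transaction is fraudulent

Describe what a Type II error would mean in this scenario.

Type I error: rejecting H₀ when it is actually true (false positive).
Type II error: failing to reject H₀ when H₁ is actually true (false negative).

Answer: Allowing a fraudulent transaction to go through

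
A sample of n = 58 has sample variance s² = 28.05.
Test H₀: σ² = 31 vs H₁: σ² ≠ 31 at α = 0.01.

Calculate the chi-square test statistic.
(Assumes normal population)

df = n - 1 = 57
χ² = (n-1)s²/σ₀² = 57×28.05/31 = 51.5758
Critical values: χ²_{0.995,57} = 33.248, χ²_{0.005,57} = 88.236
Rejection region: χ² < 33.248 or χ² > 88.236
Decision: fail to reject H₀

Answer: χ² = 51.5758, fail to reject H₀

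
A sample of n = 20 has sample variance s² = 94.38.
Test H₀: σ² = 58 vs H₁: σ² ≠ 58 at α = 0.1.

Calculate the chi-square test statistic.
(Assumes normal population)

Answer: χ² = 30.9176, reject H₀

Derivation:
df = n - 1 = 19
χ² = (n-1)s²/σ₀² = 19×94.38/58 = 30.9176
Critical values: χ²_{0.95,19} = 10.117, χ²_{0.05,19} = 30.144
Rejection region: χ² < 10.117 or χ² > 30.144
Decision: reject H₀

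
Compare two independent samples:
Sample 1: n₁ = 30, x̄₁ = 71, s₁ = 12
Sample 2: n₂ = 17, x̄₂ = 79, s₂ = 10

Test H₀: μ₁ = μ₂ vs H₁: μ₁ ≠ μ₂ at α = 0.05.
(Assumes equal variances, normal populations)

Pooled variance: s²_p = [29×12² + 16×10²]/(45) = 128.3556
s_p = 11.3294
SE = s_p×√(1/n₁ + 1/n₂) = 11.3294×√(1/30 + 1/17) = 3.4393
t = (x̄₁ - x̄₂)/SE = (71 - 79)/3.4393 = -2.3261
df = 45, t-critical = ±2.014
Decision: reject H₀

Answer: t = -2.3261, reject H₀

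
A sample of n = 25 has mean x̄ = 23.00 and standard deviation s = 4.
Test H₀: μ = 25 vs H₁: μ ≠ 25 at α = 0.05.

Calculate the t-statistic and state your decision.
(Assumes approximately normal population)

df = n - 1 = 24
SE = s/√n = 4/√25 = 0.8000
t = (x̄ - μ₀)/SE = (23.00 - 25)/0.8000 = -2.5000
Critical value: t_{0.025,24} = ±2.064
p-value ≈ 0.0197
Decision: reject H₀

Answer: t = -2.5000, reject H₀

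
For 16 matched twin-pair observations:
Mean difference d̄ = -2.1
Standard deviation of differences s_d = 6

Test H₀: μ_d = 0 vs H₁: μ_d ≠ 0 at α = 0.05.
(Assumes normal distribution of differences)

df = n - 1 = 15
SE = s_d/√n = 6/√16 = 1.5000
t = d̄/SE = -2.1/1.5000 = -1.4000
Critical value: t_{0.025,15} = ±2.131
p-value ≈ 0.1819
Decision: fail to reject H₀

Answer: t = -1.4000, fail to reject H₀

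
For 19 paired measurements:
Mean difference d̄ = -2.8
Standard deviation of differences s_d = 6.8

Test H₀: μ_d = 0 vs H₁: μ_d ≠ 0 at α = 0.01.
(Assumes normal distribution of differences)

df = n - 1 = 18
SE = s_d/√n = 6.8/√19 = 1.5600
t = d̄/SE = -2.8/1.5600 = -1.7949
Critical value: t_{0.005,18} = ±2.878
p-value ≈ 0.0895
Decision: fail to reject H₀

Answer: t = -1.7949, fail to reject H₀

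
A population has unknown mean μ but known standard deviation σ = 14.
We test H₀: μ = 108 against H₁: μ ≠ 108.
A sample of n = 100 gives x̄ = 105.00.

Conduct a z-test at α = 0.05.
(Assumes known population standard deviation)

Answer: z = -2.1429, reject H₀

Derivation:
Standard error: SE = σ/√n = 14/√100 = 1.4000
z-statistic: z = (x̄ - μ₀)/SE = (105.00 - 108)/1.4000 = -2.1429
Critical value: ±1.960
p-value = 0.0321
Decision: reject H₀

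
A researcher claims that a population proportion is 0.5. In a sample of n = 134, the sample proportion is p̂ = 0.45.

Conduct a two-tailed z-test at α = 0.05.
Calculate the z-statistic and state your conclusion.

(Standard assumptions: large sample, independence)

H₀: p = 0.5, H₁: p ≠ 0.5
Standard error: SE = √(p₀(1-p₀)/n) = √(0.5×0.5/134) = 0.043193
z-statistic: z = (p̂ - p₀)/SE = (0.45 - 0.5)/0.043193 = -1.1576
Critical value: z_0.025 = ±1.960
p-value = 0.2470
Decision: fail to reject H₀ at α = 0.05

Answer: z = -1.1576, fail to reject H₀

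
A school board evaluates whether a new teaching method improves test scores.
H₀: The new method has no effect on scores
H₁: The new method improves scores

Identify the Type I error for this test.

Answer: Concluding the new method improves scores when it actually doesn't

Derivation:
A Type I error (probability α) occurs when we reject a true H₀.
A Type II error (probability β) occurs when we fail to reject a false H₀.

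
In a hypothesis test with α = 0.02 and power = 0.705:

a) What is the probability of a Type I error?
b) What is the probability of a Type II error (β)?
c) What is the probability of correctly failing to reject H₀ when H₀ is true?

a) Type I error probability = α = 0.02
b) Power = P(reject H₀ | H₁ true) = 1 - β = 0.705, so Type II error probability = β = 1 - Power = 0.295
c) P(fail to reject H₀ | H₀ true) = 1 - α = 0.98

Answer: a) 0.02, b) 0.295, c) 0.98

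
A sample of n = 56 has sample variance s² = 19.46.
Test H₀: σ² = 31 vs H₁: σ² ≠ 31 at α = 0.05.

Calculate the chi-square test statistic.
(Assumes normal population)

df = n - 1 = 55
χ² = (n-1)s²/σ₀² = 55×19.46/31 = 34.5258
Critical values: χ²_{0.975,55} = 36.398, χ²_{0.025,55} = 77.380
Rejection region: χ² < 36.398 or χ² > 77.380
Decision: reject H₀

Answer: χ² = 34.5258, reject H₀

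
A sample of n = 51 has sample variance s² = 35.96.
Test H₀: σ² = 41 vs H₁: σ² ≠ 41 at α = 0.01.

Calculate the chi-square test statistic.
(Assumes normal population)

Answer: χ² = 43.8537, fail to reject H₀

Derivation:
df = n - 1 = 50
χ² = (n-1)s²/σ₀² = 50×35.96/41 = 43.8537
Critical values: χ²_{0.995,50} = 27.991, χ²_{0.005,50} = 79.490
Rejection region: χ² < 27.991 or χ² > 79.490
Decision: fail to reject H₀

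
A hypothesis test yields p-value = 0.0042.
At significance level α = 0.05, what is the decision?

Answer: reject H₀

Derivation:
Compare p-value to α:
0.0042 < 0.05
Decision: reject H₀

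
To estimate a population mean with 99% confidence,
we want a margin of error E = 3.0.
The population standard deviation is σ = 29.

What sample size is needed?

z_0.005 = 2.576
n = (z×σ/E)² = (2.576×29/3.0)²
n = 620.0764
Round up: n = 621

Answer: n = 621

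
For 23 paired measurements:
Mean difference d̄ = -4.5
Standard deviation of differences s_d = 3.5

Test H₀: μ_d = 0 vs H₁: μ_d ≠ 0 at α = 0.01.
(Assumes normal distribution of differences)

Answer: t = -6.1661, reject H₀

Derivation:
df = n - 1 = 22
SE = s_d/√n = 3.5/√23 = 0.7298
t = d̄/SE = -4.5/0.7298 = -6.1661
Critical value: t_{0.005,22} = ±2.819
p-value < 0.0001
Decision: reject H₀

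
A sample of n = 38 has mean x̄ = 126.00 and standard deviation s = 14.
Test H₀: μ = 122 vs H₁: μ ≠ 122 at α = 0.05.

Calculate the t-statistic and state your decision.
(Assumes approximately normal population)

df = n - 1 = 37
SE = s/√n = 14/√38 = 2.2711
t = (x̄ - μ₀)/SE = (126.00 - 122)/2.2711 = 1.7613
Critical value: t_{0.025,37} = ±2.026
p-value ≈ 0.0865
Decision: fail to reject H₀

Answer: t = 1.7613, fail to reject H₀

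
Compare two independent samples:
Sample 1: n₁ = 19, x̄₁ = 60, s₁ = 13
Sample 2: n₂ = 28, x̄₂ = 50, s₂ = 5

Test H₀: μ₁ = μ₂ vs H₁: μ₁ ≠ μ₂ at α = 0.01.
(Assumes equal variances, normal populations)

Answer: t = 3.7018, reject H₀

Derivation:
Pooled variance: s²_p = [18×13² + 27×5²]/(45) = 82.6000
s_p = 9.0885
SE = s_p×√(1/n₁ + 1/n₂) = 9.0885×√(1/19 + 1/28) = 2.7014
t = (x̄₁ - x̄₂)/SE = (60 - 50)/2.7014 = 3.7018
df = 45, t-critical = ±2.690
Decision: reject H₀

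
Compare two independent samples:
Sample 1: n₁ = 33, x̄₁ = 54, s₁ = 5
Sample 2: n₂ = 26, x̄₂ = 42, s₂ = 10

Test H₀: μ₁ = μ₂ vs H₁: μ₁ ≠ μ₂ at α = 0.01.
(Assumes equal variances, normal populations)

Pooled variance: s²_p = [32×5² + 25×10²]/(57) = 57.8947
s_p = 7.6089
SE = s_p×√(1/n₁ + 1/n₂) = 7.6089×√(1/33 + 1/26) = 1.9953
t = (x̄₁ - x̄₂)/SE = (54 - 42)/1.9953 = 6.0141
df = 57, t-critical = ±2.665
Decision: reject H₀

Answer: t = 6.0141, reject H₀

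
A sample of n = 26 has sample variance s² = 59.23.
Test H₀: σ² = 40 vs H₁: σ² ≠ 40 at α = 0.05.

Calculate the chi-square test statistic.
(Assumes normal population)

Answer: χ² = 37.0187, fail to reject H₀

Derivation:
df = n - 1 = 25
χ² = (n-1)s²/σ₀² = 25×59.23/40 = 37.0187
Critical values: χ²_{0.975,25} = 13.120, χ²_{0.025,25} = 40.646
Rejection region: χ² < 13.120 or χ² > 40.646
Decision: fail to reject H₀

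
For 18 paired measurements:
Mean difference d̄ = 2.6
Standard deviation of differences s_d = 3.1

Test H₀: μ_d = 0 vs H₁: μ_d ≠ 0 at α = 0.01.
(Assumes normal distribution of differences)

df = n - 1 = 17
SE = s_d/√n = 3.1/√18 = 0.7307
t = d̄/SE = 2.6/0.7307 = 3.5582
Critical value: t_{0.005,17} = ±2.898
p-value ≈ 0.0024
Decision: reject H₀

Answer: t = 3.5582, reject H₀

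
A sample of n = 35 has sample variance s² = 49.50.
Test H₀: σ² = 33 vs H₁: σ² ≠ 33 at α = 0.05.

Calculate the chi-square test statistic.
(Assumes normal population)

Answer: χ² = 51.0000, fail to reject H₀

Derivation:
df = n - 1 = 34
χ² = (n-1)s²/σ₀² = 34×49.50/33 = 51.0000
Critical values: χ²_{0.975,34} = 19.806, χ²_{0.025,34} = 51.966
Rejection region: χ² < 19.806 or χ² > 51.966
Decision: fail to reject H₀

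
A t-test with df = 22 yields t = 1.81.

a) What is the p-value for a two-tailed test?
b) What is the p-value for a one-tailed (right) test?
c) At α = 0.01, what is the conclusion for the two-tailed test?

Using t-distribution with df = 22:
a) Two-tailed: p = 2×P(T > 1.81) = 0.0840
b) One-tailed: p = P(T > 1.81) = 0.0420
c) 0.0840 ≥ 0.01, fail to reject H₀

Answer: a) 0.0840, b) 0.0420, c) fail to reject H₀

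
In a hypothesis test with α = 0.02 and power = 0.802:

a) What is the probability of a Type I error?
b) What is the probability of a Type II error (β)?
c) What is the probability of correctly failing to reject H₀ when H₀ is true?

a) Type I error probability = α = 0.02
b) Power = P(reject H₀ | H₁ true) = 1 - β = 0.802, so Type II error probability = β = 1 - Power = 0.198
c) P(fail to reject H₀ | H₀ true) = 1 - α = 0.98

Answer: a) 0.02, b) 0.198, c) 0.98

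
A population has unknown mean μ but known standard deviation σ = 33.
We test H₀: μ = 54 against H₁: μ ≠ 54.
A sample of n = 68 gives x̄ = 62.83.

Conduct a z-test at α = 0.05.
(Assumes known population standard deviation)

Answer: z = 2.2065, reject H₀

Derivation:
Standard error: SE = σ/√n = 33/√68 = 4.0018
z-statistic: z = (x̄ - μ₀)/SE = (62.83 - 54)/4.0018 = 2.2065
Critical value: ±1.960
p-value = 0.0273
Decision: reject H₀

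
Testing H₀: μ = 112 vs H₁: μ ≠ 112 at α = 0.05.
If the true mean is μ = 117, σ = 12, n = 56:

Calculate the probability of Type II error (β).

Answer: β ≈ 0.1234

Derivation:
SE = σ/√n = 12/√56 = 1.6036
Critical values: μ₀ ± z_0.025×SE = 112 ± 1.960×1.6036
Acceptance region: (108.8569, 115.1431)
Under H₁ (μ = 117): z_high = (115.1431 - 117)/1.6036 = -1.1580, z_low = (108.8569 - 117)/1.6036 = -5.0780
β = P(not reject | H₁) = Φ(-1.1580) - Φ(-5.0780) ≈ 0.1234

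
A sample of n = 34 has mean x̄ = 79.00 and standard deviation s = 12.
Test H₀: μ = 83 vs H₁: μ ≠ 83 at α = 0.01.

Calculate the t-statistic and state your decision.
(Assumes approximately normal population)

Answer: t = -1.9436, fail to reject H₀

Derivation:
df = n - 1 = 33
SE = s/√n = 12/√34 = 2.0580
t = (x̄ - μ₀)/SE = (79.00 - 83)/2.0580 = -1.9436
Critical value: t_{0.005,33} = ±2.733
p-value ≈ 0.0605
Decision: fail to reject H₀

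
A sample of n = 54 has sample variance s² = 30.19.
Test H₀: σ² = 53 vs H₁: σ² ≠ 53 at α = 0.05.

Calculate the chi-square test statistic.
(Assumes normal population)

df = n - 1 = 53
χ² = (n-1)s²/σ₀² = 53×30.19/53 = 30.1900
Critical values: χ²_{0.975,53} = 34.776, χ²_{0.025,53} = 75.002
Rejection region: χ² < 34.776 or χ² > 75.002
Decision: reject H₀

Answer: χ² = 30.1900, reject H₀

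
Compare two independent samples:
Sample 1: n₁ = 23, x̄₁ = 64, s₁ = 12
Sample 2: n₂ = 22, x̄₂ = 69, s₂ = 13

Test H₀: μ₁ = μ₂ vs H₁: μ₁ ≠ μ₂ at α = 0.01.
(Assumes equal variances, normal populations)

Answer: t = -1.3415, fail to reject H₀

Derivation:
Pooled variance: s²_p = [22×12² + 21×13²]/(43) = 156.2093
s_p = 12.4984
SE = s_p×√(1/n₁ + 1/n₂) = 12.4984×√(1/23 + 1/22) = 3.7272
t = (x̄₁ - x̄₂)/SE = (64 - 69)/3.7272 = -1.3415
df = 43, t-critical = ±2.695
Decision: fail to reject H₀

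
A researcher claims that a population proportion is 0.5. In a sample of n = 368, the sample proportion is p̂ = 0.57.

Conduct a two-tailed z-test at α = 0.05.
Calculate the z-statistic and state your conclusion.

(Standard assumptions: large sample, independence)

H₀: p = 0.5, H₁: p ≠ 0.5
Standard error: SE = √(p₀(1-p₀)/n) = √(0.5×0.5/368) = 0.026064
z-statistic: z = (p̂ - p₀)/SE = (0.57 - 0.5)/0.026064 = 2.6857
Critical value: z_0.025 = ±1.960
p-value = 0.0072
Decision: reject H₀ at α = 0.05

Answer: z = 2.6857, reject H₀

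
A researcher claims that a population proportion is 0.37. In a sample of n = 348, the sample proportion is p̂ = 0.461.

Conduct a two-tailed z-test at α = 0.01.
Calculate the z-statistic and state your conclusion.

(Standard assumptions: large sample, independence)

H₀: p = 0.37, H₁: p ≠ 0.37
Standard error: SE = √(p₀(1-p₀)/n) = √(0.37×0.63/348) = 0.025881
z-statistic: z = (p̂ - p₀)/SE = (0.461 - 0.37)/0.025881 = 3.5161
Critical value: z_0.005 = ±2.576
p-value = 0.0004
Decision: reject H₀ at α = 0.01

Answer: z = 3.5161, reject H₀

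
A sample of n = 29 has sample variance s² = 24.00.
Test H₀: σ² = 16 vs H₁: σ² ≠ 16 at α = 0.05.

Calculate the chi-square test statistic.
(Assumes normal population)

Answer: χ² = 42.0000, fail to reject H₀

Derivation:
df = n - 1 = 28
χ² = (n-1)s²/σ₀² = 28×24.00/16 = 42.0000
Critical values: χ²_{0.975,28} = 15.308, χ²_{0.025,28} = 44.461
Rejection region: χ² < 15.308 or χ² > 44.461
Decision: fail to reject H₀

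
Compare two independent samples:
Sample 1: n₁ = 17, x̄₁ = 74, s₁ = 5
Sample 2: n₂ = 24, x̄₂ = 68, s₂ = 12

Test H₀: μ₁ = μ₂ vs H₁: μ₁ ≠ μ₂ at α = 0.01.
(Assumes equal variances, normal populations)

Answer: t = 1.9401, fail to reject H₀

Derivation:
Pooled variance: s²_p = [16×5² + 23×12²]/(39) = 95.1795
s_p = 9.7560
SE = s_p×√(1/n₁ + 1/n₂) = 9.7560×√(1/17 + 1/24) = 3.0927
t = (x̄₁ - x̄₂)/SE = (74 - 68)/3.0927 = 1.9401
df = 39, t-critical = ±2.708
Decision: fail to reject H₀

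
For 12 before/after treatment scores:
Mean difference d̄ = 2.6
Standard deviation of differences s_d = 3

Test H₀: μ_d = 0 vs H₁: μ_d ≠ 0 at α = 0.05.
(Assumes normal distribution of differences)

Answer: t = 3.0023, reject H₀

Derivation:
df = n - 1 = 11
SE = s_d/√n = 3/√12 = 0.8660
t = d̄/SE = 2.6/0.8660 = 3.0023
Critical value: t_{0.025,11} = ±2.201
p-value ≈ 0.0120
Decision: reject H₀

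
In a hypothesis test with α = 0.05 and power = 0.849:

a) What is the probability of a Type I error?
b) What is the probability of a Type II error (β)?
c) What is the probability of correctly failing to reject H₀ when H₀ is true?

Answer: a) 0.05, b) 0.151, c) 0.95

Derivation:
a) Type I error probability = α = 0.05
b) Power = P(reject H₀ | H₁ true) = 1 - β = 0.849, so Type II error probability = β = 1 - Power = 0.151
c) P(fail to reject H₀ | H₀ true) = 1 - α = 0.95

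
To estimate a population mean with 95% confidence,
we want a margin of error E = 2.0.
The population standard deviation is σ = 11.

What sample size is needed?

z_0.025 = 1.960
n = (z×σ/E)² = (1.960×11/2.0)²
n = 116.2084
Round up: n = 117

Answer: n = 117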